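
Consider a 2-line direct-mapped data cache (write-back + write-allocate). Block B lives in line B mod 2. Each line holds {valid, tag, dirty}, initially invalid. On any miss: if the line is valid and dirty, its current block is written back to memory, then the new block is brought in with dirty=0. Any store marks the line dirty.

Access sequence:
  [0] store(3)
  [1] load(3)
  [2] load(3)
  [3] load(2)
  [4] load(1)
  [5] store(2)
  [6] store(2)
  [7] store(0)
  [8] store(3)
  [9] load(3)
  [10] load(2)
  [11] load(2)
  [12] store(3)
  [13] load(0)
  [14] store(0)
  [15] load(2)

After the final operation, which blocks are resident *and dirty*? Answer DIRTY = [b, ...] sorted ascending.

  0 | W B3 → L1 miss [D]
  1 | R B3 → L1 hit [D]
  2 | R B3 → L1 hit [D]
  3 | R B2 → L0 miss [-]
  4 | R B1 → L1 miss wb→B3 [-]
  5 | W B2 → L0 hit [D]
  6 | W B2 → L0 hit [D]
  7 | W B0 → L0 miss wb→B2 [D]
  8 | W B3 → L1 miss [D]
  9 | R B3 → L1 hit [D]
  10 | R B2 → L0 miss wb→B0 [-]
  11 | R B2 → L0 hit [-]
  12 | W B3 → L1 hit [D]
  13 | R B0 → L0 miss [-]
  14 | W B0 → L0 hit [D]
  15 | R B2 → L0 miss wb→B0 [-]

DIRTY = [3]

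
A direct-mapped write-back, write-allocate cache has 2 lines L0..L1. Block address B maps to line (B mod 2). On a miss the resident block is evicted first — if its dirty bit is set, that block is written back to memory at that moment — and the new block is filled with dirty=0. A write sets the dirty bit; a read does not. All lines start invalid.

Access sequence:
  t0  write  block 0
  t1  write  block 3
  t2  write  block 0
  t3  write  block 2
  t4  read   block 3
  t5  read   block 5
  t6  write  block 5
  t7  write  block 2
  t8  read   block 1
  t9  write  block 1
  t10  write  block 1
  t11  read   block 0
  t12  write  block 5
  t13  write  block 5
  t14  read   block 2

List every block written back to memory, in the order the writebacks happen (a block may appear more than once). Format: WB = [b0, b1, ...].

  0 | W B0 → L0 miss [D]
  1 | W B3 → L1 miss [D]
  2 | W B0 → L0 hit [D]
  3 | W B2 → L0 miss wb→B0 [D]
  4 | R B3 → L1 hit [D]
  5 | R B5 → L1 miss wb→B3 [-]
  6 | W B5 → L1 hit [D]
  7 | W B2 → L0 hit [D]
  8 | R B1 → L1 miss wb→B5 [-]
  9 | W B1 → L1 hit [D]
  10 | W B1 → L1 hit [D]
  11 | R B0 → L0 miss wb→B2 [-]
  12 | W B5 → L1 miss wb→B1 [D]
  13 | W B5 → L1 hit [D]
  14 | R B2 → L0 miss [-]

WB = [0, 3, 5, 2, 1]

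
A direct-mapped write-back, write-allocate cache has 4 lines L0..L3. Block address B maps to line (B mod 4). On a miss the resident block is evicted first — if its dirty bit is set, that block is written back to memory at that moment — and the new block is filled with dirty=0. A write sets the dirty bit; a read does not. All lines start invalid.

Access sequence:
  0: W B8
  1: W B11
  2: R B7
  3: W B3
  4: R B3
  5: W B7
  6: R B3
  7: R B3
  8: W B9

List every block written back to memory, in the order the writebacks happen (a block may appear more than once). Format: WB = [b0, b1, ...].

WB = [11, 3, 7]

0: W B8 → L0 miss [D]
1: W B11 → L3 miss [D]
2: R B7 → L3 miss wb→B11 [-]
3: W B3 → L3 miss [D]
4: R B3 → L3 hit [D]
5: W B7 → L3 miss wb→B3 [D]
6: R B3 → L3 miss wb→B7 [-]
7: R B3 → L3 hit [-]
8: W B9 → L1 miss [D]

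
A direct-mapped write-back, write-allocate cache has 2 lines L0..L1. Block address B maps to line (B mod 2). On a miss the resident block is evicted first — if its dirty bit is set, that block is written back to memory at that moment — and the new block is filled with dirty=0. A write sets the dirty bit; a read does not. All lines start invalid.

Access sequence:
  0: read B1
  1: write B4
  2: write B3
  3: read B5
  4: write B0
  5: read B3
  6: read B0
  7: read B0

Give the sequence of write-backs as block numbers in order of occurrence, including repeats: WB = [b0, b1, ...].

  0 | R B1 → L1 miss [-]
  1 | W B4 → L0 miss [D]
  2 | W B3 → L1 miss [D]
  3 | R B5 → L1 miss wb→B3 [-]
  4 | W B0 → L0 miss wb→B4 [D]
  5 | R B3 → L1 miss [-]
  6 | R B0 → L0 hit [D]
  7 | R B0 → L0 hit [D]

WB = [3, 4]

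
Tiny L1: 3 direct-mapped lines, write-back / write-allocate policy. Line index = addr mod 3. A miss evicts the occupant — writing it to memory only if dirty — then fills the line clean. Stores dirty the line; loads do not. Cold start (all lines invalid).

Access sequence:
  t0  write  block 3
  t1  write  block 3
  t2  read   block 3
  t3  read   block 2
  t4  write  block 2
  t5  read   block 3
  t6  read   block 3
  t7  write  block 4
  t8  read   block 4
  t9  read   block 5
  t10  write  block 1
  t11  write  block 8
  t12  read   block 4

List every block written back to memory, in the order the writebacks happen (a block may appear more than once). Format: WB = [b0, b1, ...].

WB = [2, 4, 1]

0: W B3 -> L0 miss  d=D]
1: W B3 -> L0 hit  d=D]
2: R B3 -> L0 hit  d=D]
3: R B2 -> L2 miss  d=-]
4: W B2 -> L2 hit  d=D]
5: R B3 -> L0 hit  d=D]
6: R B3 -> L0 hit  d=D]
7: W B4 -> L1 miss  d=D]
8: R B4 -> L1 hit  d=D]
9: R B5 -> L2 miss wb->B2  d=-]
10: W B1 -> L1 miss wb->B4  d=D]
11: W B8 -> L2 miss  d=D]
12: R B4 -> L1 miss wb->B1  d=-]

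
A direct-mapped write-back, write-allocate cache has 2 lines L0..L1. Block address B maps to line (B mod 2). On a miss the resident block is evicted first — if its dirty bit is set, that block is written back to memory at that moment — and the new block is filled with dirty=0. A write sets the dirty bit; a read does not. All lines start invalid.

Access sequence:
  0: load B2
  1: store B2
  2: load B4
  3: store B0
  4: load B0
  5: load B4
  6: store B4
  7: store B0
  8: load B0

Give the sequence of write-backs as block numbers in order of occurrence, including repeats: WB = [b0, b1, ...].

  0 | R B2 → L0 miss [-]
  1 | W B2 → L0 hit [D]
  2 | R B4 → L0 miss wb→B2 [-]
  3 | W B0 → L0 miss [D]
  4 | R B0 → L0 hit [D]
  5 | R B4 → L0 miss wb→B0 [-]
  6 | W B4 → L0 hit [D]
  7 | W B0 → L0 miss wb→B4 [D]
  8 | R B0 → L0 hit [D]

WB = [2, 0, 4]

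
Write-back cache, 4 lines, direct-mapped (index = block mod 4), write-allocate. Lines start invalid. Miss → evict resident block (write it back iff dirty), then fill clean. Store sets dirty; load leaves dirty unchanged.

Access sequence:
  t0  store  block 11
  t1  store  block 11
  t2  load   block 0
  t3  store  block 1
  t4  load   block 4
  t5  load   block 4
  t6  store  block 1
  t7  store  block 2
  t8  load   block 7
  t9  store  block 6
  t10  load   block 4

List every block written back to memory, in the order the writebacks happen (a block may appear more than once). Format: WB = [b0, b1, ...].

WB = [11, 2]

0: W B11 -> L3 miss  d=D]
1: W B11 -> L3 hit  d=D]
2: R B0 -> L0 miss  d=-]
3: W B1 -> L1 miss  d=D]
4: R B4 -> L0 miss  d=-]
5: R B4 -> L0 hit  d=-]
6: W B1 -> L1 hit  d=D]
7: W B2 -> L2 miss  d=D]
8: R B7 -> L3 miss wb->B11  d=-]
9: W B6 -> L2 miss wb->B2  d=D]
10: R B4 -> L0 hit  d=-]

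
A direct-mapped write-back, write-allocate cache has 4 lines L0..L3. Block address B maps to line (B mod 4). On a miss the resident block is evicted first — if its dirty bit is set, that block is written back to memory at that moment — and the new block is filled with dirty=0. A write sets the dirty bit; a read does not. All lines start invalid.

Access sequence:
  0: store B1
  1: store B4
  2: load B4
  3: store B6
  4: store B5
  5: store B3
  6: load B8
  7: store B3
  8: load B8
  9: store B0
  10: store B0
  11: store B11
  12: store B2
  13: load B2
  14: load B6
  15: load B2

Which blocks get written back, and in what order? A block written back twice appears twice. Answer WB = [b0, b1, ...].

WB = [1, 4, 3, 6, 2]

0: W B1 → L1 miss [D]
1: W B4 → L0 miss [D]
2: R B4 → L0 hit [D]
3: W B6 → L2 miss [D]
4: W B5 → L1 miss wb→B1 [D]
5: W B3 → L3 miss [D]
6: R B8 → L0 miss wb→B4 [-]
7: W B3 → L3 hit [D]
8: R B8 → L0 hit [-]
9: W B0 → L0 miss [D]
10: W B0 → L0 hit [D]
11: W B11 → L3 miss wb→B3 [D]
12: W B2 → L2 miss wb→B6 [D]
13: R B2 → L2 hit [D]
14: R B6 → L2 miss wb→B2 [-]
15: R B2 → L2 miss [-]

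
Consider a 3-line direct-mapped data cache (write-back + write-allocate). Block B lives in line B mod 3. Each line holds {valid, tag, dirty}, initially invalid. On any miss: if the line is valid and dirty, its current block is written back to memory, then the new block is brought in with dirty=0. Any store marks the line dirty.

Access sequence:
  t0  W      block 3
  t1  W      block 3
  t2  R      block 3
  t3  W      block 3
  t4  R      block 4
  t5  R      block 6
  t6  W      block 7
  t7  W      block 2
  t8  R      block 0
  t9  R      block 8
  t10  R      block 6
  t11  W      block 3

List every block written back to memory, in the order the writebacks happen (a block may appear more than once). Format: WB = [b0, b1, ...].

WB = [3, 2]

0: W B3 -> L0 miss  d=D]
1: W B3 -> L0 hit  d=D]
2: R B3 -> L0 hit  d=D]
3: W B3 -> L0 hit  d=D]
4: R B4 -> L1 miss  d=-]
5: R B6 -> L0 miss wb->B3  d=-]
6: W B7 -> L1 miss  d=D]
7: W B2 -> L2 miss  d=D]
8: R B0 -> L0 miss  d=-]
9: R B8 -> L2 miss wb->B2  d=-]
10: R B6 -> L0 miss  d=-]
11: W B3 -> L0 miss  d=D]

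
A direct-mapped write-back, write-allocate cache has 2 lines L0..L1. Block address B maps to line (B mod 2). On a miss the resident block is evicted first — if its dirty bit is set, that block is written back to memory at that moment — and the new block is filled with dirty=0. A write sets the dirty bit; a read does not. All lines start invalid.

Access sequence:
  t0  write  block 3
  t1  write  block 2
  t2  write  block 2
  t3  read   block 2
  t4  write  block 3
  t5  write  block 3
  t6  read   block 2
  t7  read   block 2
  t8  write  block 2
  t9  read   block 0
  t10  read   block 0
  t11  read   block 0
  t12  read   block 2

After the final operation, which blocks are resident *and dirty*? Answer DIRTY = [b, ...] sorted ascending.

DIRTY = [3]

  0 | W B3 → L1 miss [D]
  1 | W B2 → L0 miss [D]
  2 | W B2 → L0 hit [D]
  3 | R B2 → L0 hit [D]
  4 | W B3 → L1 hit [D]
  5 | W B3 → L1 hit [D]
  6 | R B2 → L0 hit [D]
  7 | R B2 → L0 hit [D]
  8 | W B2 → L0 hit [D]
  9 | R B0 → L0 miss wb→B2 [-]
  10 | R B0 → L0 hit [-]
  11 | R B0 → L0 hit [-]
  12 | R B2 → L0 miss [-]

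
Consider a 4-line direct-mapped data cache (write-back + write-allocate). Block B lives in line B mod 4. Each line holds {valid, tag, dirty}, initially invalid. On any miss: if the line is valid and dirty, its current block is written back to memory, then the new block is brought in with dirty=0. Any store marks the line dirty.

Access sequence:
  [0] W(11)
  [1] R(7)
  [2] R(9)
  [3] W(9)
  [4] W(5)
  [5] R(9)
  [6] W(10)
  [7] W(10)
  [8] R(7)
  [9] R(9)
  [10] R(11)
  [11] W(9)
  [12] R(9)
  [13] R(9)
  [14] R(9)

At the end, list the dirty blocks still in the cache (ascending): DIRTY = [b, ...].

DIRTY = [9, 10]

0: W B11 -> L3 miss  d=D]
1: R B7 -> L3 miss wb->B11  d=-]
2: R B9 -> L1 miss  d=-]
3: W B9 -> L1 hit  d=D]
4: W B5 -> L1 miss wb->B9  d=D]
5: R B9 -> L1 miss wb->B5  d=-]
6: W B10 -> L2 miss  d=D]
7: W B10 -> L2 hit  d=D]
8: R B7 -> L3 hit  d=-]
9: R B9 -> L1 hit  d=-]
10: R B11 -> L3 miss  d=-]
11: W B9 -> L1 hit  d=D]
12: R B9 -> L1 hit  d=D]
13: R B9 -> L1 hit  d=D]
14: R B9 -> L1 hit  d=D]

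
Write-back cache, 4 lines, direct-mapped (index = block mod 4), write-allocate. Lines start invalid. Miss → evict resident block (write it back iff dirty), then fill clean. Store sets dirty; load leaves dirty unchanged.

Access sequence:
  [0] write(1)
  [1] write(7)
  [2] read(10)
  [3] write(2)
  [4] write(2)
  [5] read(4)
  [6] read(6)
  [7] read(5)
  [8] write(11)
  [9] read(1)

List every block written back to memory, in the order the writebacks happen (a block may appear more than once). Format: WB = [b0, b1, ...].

0: W B1 → L1 miss [D]
1: W B7 → L3 miss [D]
2: R B10 → L2 miss [-]
3: W B2 → L2 miss [D]
4: W B2 → L2 hit [D]
5: R B4 → L0 miss [-]
6: R B6 → L2 miss wb→B2 [-]
7: R B5 → L1 miss wb→B1 [-]
8: W B11 → L3 miss wb→B7 [D]
9: R B1 → L1 miss [-]

WB = [2, 1, 7]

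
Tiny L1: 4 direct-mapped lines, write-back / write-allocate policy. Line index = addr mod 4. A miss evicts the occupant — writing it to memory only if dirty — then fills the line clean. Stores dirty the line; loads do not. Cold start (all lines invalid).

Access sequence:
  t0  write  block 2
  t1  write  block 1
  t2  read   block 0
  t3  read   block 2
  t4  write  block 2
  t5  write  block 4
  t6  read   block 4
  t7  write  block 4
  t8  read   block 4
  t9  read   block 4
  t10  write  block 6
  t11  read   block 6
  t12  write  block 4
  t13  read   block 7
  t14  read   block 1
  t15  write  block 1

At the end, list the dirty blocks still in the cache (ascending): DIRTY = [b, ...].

  0 | W B2 → L2 miss [D]
  1 | W B1 → L1 miss [D]
  2 | R B0 → L0 miss [-]
  3 | R B2 → L2 hit [D]
  4 | W B2 → L2 hit [D]
  5 | W B4 → L0 miss [D]
  6 | R B4 → L0 hit [D]
  7 | W B4 → L0 hit [D]
  8 | R B4 → L0 hit [D]
  9 | R B4 → L0 hit [D]
  10 | W B6 → L2 miss wb→B2 [D]
  11 | R B6 → L2 hit [D]
  12 | W B4 → L0 hit [D]
  13 | R B7 → L3 miss [-]
  14 | R B1 → L1 hit [D]
  15 | W B1 → L1 hit [D]

DIRTY = [1, 4, 6]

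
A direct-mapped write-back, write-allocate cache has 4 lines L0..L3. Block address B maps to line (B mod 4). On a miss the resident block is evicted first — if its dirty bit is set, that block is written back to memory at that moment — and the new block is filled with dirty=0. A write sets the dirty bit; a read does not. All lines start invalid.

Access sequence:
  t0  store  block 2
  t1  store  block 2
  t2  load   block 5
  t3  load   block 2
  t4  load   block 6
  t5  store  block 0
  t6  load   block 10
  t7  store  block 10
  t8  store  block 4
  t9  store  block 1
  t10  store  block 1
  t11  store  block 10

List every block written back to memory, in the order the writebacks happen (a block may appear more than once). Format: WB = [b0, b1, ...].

WB = [2, 0]

0: W B2 -> L2 miss  d=D]
1: W B2 -> L2 hit  d=D]
2: R B5 -> L1 miss  d=-]
3: R B2 -> L2 hit  d=D]
4: R B6 -> L2 miss wb->B2  d=-]
5: W B0 -> L0 miss  d=D]
6: R B10 -> L2 miss  d=-]
7: W B10 -> L2 hit  d=D]
8: W B4 -> L0 miss wb->B0  d=D]
9: W B1 -> L1 miss  d=D]
10: W B1 -> L1 hit  d=D]
11: W B10 -> L2 hit  d=D]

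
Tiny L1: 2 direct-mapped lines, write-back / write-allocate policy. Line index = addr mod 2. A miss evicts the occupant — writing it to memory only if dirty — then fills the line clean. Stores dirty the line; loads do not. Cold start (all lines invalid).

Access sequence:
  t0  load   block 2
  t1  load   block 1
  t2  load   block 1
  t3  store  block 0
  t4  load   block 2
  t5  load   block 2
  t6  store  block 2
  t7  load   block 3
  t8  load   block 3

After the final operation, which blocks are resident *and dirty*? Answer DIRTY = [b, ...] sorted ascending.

0: R B2 -> L0 miss  d=-]
1: R B1 -> L1 miss  d=-]
2: R B1 -> L1 hit  d=-]
3: W B0 -> L0 miss  d=D]
4: R B2 -> L0 miss wb->B0  d=-]
5: R B2 -> L0 hit  d=-]
6: W B2 -> L0 hit  d=D]
7: R B3 -> L1 miss  d=-]
8: R B3 -> L1 hit  d=-]

DIRTY = [2]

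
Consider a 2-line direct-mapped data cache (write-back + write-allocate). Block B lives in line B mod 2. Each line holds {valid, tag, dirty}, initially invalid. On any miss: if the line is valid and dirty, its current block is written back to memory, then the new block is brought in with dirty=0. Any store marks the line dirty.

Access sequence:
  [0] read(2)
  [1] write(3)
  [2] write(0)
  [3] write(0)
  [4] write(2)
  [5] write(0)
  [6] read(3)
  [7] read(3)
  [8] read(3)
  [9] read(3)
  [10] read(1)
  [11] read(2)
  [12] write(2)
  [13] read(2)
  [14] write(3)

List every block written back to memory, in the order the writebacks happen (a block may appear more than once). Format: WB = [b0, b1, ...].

  0 | R B2 → L0 miss [-]
  1 | W B3 → L1 miss [D]
  2 | W B0 → L0 miss [D]
  3 | W B0 → L0 hit [D]
  4 | W B2 → L0 miss wb→B0 [D]
  5 | W B0 → L0 miss wb→B2 [D]
  6 | R B3 → L1 hit [D]
  7 | R B3 → L1 hit [D]
  8 | R B3 → L1 hit [D]
  9 | R B3 → L1 hit [D]
  10 | R B1 → L1 miss wb→B3 [-]
  11 | R B2 → L0 miss wb→B0 [-]
  12 | W B2 → L0 hit [D]
  13 | R B2 → L0 hit [D]
  14 | W B3 → L1 miss [D]

WB = [0, 2, 3, 0]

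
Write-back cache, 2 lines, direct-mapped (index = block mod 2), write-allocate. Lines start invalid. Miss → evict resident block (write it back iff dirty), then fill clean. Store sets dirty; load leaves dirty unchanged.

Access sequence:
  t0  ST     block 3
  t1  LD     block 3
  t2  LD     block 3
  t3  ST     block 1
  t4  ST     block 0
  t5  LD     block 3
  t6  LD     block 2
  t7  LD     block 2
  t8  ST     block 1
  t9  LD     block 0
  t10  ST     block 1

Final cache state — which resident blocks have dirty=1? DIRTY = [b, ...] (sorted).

  0 | W B3 → L1 miss [D]
  1 | R B3 → L1 hit [D]
  2 | R B3 → L1 hit [D]
  3 | W B1 → L1 miss wb→B3 [D]
  4 | W B0 → L0 miss [D]
  5 | R B3 → L1 miss wb→B1 [-]
  6 | R B2 → L0 miss wb→B0 [-]
  7 | R B2 → L0 hit [-]
  8 | W B1 → L1 miss [D]
  9 | R B0 → L0 miss [-]
  10 | W B1 → L1 hit [D]

DIRTY = [1]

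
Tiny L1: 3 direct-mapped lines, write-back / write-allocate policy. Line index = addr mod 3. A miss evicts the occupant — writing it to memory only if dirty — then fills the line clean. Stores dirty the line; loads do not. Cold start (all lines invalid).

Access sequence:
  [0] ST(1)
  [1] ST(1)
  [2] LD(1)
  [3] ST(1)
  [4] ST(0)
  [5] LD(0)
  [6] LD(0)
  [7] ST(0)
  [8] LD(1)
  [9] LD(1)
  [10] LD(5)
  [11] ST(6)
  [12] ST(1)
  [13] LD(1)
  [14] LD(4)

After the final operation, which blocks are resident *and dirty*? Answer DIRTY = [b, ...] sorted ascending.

0: W B1 → L1 miss [D]
1: W B1 → L1 hit [D]
2: R B1 → L1 hit [D]
3: W B1 → L1 hit [D]
4: W B0 → L0 miss [D]
5: R B0 → L0 hit [D]
6: R B0 → L0 hit [D]
7: W B0 → L0 hit [D]
8: R B1 → L1 hit [D]
9: R B1 → L1 hit [D]
10: R B5 → L2 miss [-]
11: W B6 → L0 miss wb→B0 [D]
12: W B1 → L1 hit [D]
13: R B1 → L1 hit [D]
14: R B4 → L1 miss wb→B1 [-]

DIRTY = [6]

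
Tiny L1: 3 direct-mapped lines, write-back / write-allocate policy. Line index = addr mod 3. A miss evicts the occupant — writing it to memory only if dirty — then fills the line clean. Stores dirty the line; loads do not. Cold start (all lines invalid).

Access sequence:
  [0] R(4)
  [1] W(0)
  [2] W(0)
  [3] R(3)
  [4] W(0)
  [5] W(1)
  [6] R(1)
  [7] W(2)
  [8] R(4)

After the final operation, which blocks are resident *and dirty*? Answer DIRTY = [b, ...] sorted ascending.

0: R B4 → L1 miss [-]
1: W B0 → L0 miss [D]
2: W B0 → L0 hit [D]
3: R B3 → L0 miss wb→B0 [-]
4: W B0 → L0 miss [D]
5: W B1 → L1 miss [D]
6: R B1 → L1 hit [D]
7: W B2 → L2 miss [D]
8: R B4 → L1 miss wb→B1 [-]

DIRTY = [0, 2]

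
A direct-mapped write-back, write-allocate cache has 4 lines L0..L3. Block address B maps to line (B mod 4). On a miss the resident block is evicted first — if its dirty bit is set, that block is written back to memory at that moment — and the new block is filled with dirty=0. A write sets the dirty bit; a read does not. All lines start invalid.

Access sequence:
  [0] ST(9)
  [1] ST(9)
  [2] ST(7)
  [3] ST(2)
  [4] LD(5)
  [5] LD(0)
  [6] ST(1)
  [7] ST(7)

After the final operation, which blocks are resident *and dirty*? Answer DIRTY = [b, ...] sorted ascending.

0: W B9 → L1 miss [D]
1: W B9 → L1 hit [D]
2: W B7 → L3 miss [D]
3: W B2 → L2 miss [D]
4: R B5 → L1 miss wb→B9 [-]
5: R B0 → L0 miss [-]
6: W B1 → L1 miss [D]
7: W B7 → L3 hit [D]

DIRTY = [1, 2, 7]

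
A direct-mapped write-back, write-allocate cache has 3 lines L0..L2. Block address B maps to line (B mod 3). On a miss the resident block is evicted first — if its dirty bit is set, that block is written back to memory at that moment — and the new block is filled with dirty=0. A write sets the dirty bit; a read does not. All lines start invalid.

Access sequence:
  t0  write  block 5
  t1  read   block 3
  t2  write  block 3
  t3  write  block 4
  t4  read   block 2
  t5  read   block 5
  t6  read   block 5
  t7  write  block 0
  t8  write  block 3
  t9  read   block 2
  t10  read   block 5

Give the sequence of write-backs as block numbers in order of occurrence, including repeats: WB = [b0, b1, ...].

WB = [5, 3, 0]

  0 | W B5 → L2 miss [D]
  1 | R B3 → L0 miss [-]
  2 | W B3 → L0 hit [D]
  3 | W B4 → L1 miss [D]
  4 | R B2 → L2 miss wb→B5 [-]
  5 | R B5 → L2 miss [-]
  6 | R B5 → L2 hit [-]
  7 | W B0 → L0 miss wb→B3 [D]
  8 | W B3 → L0 miss wb→B0 [D]
  9 | R B2 → L2 miss [-]
  10 | R B5 → L2 miss [-]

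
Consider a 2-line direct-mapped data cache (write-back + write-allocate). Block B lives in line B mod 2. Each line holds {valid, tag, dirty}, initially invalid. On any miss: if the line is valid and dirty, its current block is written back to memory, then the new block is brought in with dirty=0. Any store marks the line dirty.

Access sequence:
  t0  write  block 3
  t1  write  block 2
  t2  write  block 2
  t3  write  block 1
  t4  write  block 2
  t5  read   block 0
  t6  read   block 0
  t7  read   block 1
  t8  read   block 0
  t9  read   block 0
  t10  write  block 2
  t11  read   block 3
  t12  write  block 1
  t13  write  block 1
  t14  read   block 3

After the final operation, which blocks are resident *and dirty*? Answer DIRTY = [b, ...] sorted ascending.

DIRTY = [2]

0: W B3 → L1 miss [D]
1: W B2 → L0 miss [D]
2: W B2 → L0 hit [D]
3: W B1 → L1 miss wb→B3 [D]
4: W B2 → L0 hit [D]
5: R B0 → L0 miss wb→B2 [-]
6: R B0 → L0 hit [-]
7: R B1 → L1 hit [D]
8: R B0 → L0 hit [-]
9: R B0 → L0 hit [-]
10: W B2 → L0 miss [D]
11: R B3 → L1 miss wb→B1 [-]
12: W B1 → L1 miss [D]
13: W B1 → L1 hit [D]
14: R B3 → L1 miss wb→B1 [-]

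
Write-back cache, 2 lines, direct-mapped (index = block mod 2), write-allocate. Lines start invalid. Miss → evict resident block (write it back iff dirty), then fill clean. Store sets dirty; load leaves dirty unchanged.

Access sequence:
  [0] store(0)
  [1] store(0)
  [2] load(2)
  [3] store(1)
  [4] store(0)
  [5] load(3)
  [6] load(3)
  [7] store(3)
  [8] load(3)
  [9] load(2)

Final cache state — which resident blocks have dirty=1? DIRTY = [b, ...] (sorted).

0: W B0 → L0 miss [D]
1: W B0 → L0 hit [D]
2: R B2 → L0 miss wb→B0 [-]
3: W B1 → L1 miss [D]
4: W B0 → L0 miss [D]
5: R B3 → L1 miss wb→B1 [-]
6: R B3 → L1 hit [-]
7: W B3 → L1 hit [D]
8: R B3 → L1 hit [D]
9: R B2 → L0 miss wb→B0 [-]

DIRTY = [3]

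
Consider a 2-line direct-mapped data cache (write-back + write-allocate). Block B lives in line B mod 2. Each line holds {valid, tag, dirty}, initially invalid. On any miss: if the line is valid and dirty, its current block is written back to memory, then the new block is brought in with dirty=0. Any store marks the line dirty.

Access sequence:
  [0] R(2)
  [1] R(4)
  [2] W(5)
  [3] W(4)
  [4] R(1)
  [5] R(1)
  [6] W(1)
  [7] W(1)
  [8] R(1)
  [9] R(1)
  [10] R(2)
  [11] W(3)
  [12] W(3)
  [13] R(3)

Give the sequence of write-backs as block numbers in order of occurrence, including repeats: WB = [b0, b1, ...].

WB = [5, 4, 1]

0: R B2 → L0 miss [-]
1: R B4 → L0 miss [-]
2: W B5 → L1 miss [D]
3: W B4 → L0 hit [D]
4: R B1 → L1 miss wb→B5 [-]
5: R B1 → L1 hit [-]
6: W B1 → L1 hit [D]
7: W B1 → L1 hit [D]
8: R B1 → L1 hit [D]
9: R B1 → L1 hit [D]
10: R B2 → L0 miss wb→B4 [-]
11: W B3 → L1 miss wb→B1 [D]
12: W B3 → L1 hit [D]
13: R B3 → L1 hit [D]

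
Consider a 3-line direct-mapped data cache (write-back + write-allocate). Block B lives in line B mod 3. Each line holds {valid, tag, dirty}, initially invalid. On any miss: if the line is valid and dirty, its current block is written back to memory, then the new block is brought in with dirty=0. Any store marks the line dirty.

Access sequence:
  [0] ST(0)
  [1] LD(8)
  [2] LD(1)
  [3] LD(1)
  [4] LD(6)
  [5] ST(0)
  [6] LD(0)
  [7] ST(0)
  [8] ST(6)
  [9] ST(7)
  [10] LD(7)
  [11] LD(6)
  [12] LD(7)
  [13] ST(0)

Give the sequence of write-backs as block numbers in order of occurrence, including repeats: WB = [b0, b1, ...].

  0 | W B0 → L0 miss [D]
  1 | R B8 → L2 miss [-]
  2 | R B1 → L1 miss [-]
  3 | R B1 → L1 hit [-]
  4 | R B6 → L0 miss wb→B0 [-]
  5 | W B0 → L0 miss [D]
  6 | R B0 → L0 hit [D]
  7 | W B0 → L0 hit [D]
  8 | W B6 → L0 miss wb→B0 [D]
  9 | W B7 → L1 miss [D]
  10 | R B7 → L1 hit [D]
  11 | R B6 → L0 hit [D]
  12 | R B7 → L1 hit [D]
  13 | W B0 → L0 miss wb→B6 [D]

WB = [0, 0, 6]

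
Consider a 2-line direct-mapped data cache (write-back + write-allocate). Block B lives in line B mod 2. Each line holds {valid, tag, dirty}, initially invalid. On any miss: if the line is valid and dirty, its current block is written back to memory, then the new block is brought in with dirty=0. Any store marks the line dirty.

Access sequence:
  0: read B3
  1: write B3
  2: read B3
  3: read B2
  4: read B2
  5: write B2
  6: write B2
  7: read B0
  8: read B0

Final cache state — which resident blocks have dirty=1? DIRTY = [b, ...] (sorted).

0: R B3 → L1 miss [-]
1: W B3 → L1 hit [D]
2: R B3 → L1 hit [D]
3: R B2 → L0 miss [-]
4: R B2 → L0 hit [-]
5: W B2 → L0 hit [D]
6: W B2 → L0 hit [D]
7: R B0 → L0 miss wb→B2 [-]
8: R B0 → L0 hit [-]

DIRTY = [3]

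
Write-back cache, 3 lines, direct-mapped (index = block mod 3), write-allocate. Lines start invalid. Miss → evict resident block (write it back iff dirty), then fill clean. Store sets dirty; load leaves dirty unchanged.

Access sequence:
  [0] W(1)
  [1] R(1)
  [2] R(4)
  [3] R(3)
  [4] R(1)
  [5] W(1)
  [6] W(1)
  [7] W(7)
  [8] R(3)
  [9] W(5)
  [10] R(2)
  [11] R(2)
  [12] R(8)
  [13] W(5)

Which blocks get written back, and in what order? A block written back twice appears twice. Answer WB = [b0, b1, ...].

WB = [1, 1, 5]

  0 | W B1 → L1 miss [D]
  1 | R B1 → L1 hit [D]
  2 | R B4 → L1 miss wb→B1 [-]
  3 | R B3 → L0 miss [-]
  4 | R B1 → L1 miss [-]
  5 | W B1 → L1 hit [D]
  6 | W B1 → L1 hit [D]
  7 | W B7 → L1 miss wb→B1 [D]
  8 | R B3 → L0 hit [-]
  9 | W B5 → L2 miss [D]
  10 | R B2 → L2 miss wb→B5 [-]
  11 | R B2 → L2 hit [-]
  12 | R B8 → L2 miss [-]
  13 | W B5 → L2 miss [D]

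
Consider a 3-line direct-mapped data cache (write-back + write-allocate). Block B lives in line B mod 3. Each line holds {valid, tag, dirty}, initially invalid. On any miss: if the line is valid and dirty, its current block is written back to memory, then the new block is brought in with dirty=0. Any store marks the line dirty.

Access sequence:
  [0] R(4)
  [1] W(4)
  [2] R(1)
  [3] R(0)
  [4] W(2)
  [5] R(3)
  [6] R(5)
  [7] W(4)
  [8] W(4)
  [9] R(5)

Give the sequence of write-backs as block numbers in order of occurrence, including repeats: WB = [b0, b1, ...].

WB = [4, 2]

  0 | R B4 → L1 miss [-]
  1 | W B4 → L1 hit [D]
  2 | R B1 → L1 miss wb→B4 [-]
  3 | R B0 → L0 miss [-]
  4 | W B2 → L2 miss [D]
  5 | R B3 → L0 miss [-]
  6 | R B5 → L2 miss wb→B2 [-]
  7 | W B4 → L1 miss [D]
  8 | W B4 → L1 hit [D]
  9 | R B5 → L2 hit [-]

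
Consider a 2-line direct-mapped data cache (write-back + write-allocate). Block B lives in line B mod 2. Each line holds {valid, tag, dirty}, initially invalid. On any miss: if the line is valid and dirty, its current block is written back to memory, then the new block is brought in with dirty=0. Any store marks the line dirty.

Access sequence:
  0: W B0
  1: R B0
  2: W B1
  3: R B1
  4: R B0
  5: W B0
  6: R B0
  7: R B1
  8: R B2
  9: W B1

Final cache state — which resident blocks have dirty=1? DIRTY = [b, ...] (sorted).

0: W B0 -> L0 miss  d=D]
1: R B0 -> L0 hit  d=D]
2: W B1 -> L1 miss  d=D]
3: R B1 -> L1 hit  d=D]
4: R B0 -> L0 hit  d=D]
5: W B0 -> L0 hit  d=D]
6: R B0 -> L0 hit  d=D]
7: R B1 -> L1 hit  d=D]
8: R B2 -> L0 miss wb->B0  d=-]
9: W B1 -> L1 hit  d=D]

DIRTY = [1]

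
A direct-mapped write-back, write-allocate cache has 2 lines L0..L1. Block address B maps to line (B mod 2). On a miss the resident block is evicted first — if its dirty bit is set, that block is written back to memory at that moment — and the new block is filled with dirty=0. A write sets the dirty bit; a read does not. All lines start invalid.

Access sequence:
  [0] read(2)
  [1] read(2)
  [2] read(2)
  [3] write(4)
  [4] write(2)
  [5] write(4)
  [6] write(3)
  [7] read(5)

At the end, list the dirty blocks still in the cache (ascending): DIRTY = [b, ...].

DIRTY = [4]

0: R B2 → L0 miss [-]
1: R B2 → L0 hit [-]
2: R B2 → L0 hit [-]
3: W B4 → L0 miss [D]
4: W B2 → L0 miss wb→B4 [D]
5: W B4 → L0 miss wb→B2 [D]
6: W B3 → L1 miss [D]
7: R B5 → L1 miss wb→B3 [-]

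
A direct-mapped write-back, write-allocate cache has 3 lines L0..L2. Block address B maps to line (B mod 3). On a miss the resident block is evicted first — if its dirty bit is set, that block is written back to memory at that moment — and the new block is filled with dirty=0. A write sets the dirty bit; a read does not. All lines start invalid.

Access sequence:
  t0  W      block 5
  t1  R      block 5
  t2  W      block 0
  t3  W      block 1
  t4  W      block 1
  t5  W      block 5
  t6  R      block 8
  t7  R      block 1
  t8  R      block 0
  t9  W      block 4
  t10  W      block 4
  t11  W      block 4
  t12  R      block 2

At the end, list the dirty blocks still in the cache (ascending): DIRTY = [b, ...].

0: W B5 -> L2 miss  d=D]
1: R B5 -> L2 hit  d=D]
2: W B0 -> L0 miss  d=D]
3: W B1 -> L1 miss  d=D]
4: W B1 -> L1 hit  d=D]
5: W B5 -> L2 hit  d=D]
6: R B8 -> L2 miss wb->B5  d=-]
7: R B1 -> L1 hit  d=D]
8: R B0 -> L0 hit  d=D]
9: W B4 -> L1 miss wb->B1  d=D]
10: W B4 -> L1 hit  d=D]
11: W B4 -> L1 hit  d=D]
12: R B2 -> L2 miss  d=-]

DIRTY = [0, 4]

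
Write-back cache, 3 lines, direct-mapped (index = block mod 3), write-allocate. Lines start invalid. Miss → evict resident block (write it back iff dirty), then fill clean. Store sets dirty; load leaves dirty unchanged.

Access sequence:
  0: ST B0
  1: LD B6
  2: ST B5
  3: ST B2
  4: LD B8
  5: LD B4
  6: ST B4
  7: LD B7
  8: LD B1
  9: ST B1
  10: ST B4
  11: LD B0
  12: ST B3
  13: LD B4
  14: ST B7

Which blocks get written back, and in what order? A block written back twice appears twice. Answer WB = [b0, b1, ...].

WB = [0, 5, 2, 4, 1, 4]

0: W B0 -> L0 miss  d=D]
1: R B6 -> L0 miss wb->B0  d=-]
2: W B5 -> L2 miss  d=D]
3: W B2 -> L2 miss wb->B5  d=D]
4: R B8 -> L2 miss wb->B2  d=-]
5: R B4 -> L1 miss  d=-]
6: W B4 -> L1 hit  d=D]
7: R B7 -> L1 miss wb->B4  d=-]
8: R B1 -> L1 miss  d=-]
9: W B1 -> L1 hit  d=D]
10: W B4 -> L1 miss wb->B1  d=D]
11: R B0 -> L0 miss  d=-]
12: W B3 -> L0 miss  d=D]
13: R B4 -> L1 hit  d=D]
14: W B7 -> L1 miss wb->B4  d=D]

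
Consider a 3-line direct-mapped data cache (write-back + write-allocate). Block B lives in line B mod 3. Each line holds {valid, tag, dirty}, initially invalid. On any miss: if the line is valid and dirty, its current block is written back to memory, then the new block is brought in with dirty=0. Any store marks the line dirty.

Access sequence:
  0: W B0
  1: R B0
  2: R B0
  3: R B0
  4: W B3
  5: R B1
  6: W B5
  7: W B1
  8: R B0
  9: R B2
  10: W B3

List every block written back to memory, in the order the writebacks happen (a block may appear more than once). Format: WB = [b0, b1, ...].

0: W B0 -> L0 miss  d=D]
1: R B0 -> L0 hit  d=D]
2: R B0 -> L0 hit  d=D]
3: R B0 -> L0 hit  d=D]
4: W B3 -> L0 miss wb->B0  d=D]
5: R B1 -> L1 miss  d=-]
6: W B5 -> L2 miss  d=D]
7: W B1 -> L1 hit  d=D]
8: R B0 -> L0 miss wb->B3  d=-]
9: R B2 -> L2 miss wb->B5  d=-]
10: W B3 -> L0 miss  d=D]

WB = [0, 3, 5]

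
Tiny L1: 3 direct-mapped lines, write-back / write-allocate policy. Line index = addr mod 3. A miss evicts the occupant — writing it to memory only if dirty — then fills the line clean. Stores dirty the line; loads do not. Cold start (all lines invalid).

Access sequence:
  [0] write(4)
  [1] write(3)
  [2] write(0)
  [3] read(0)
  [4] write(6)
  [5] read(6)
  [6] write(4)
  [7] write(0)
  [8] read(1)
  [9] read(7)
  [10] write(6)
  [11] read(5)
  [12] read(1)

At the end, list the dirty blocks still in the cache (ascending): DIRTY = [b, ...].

DIRTY = [6]

0: W B4 -> L1 miss  d=D]
1: W B3 -> L0 miss  d=D]
2: W B0 -> L0 miss wb->B3  d=D]
3: R B0 -> L0 hit  d=D]
4: W B6 -> L0 miss wb->B0  d=D]
5: R B6 -> L0 hit  d=D]
6: W B4 -> L1 hit  d=D]
7: W B0 -> L0 miss wb->B6  d=D]
8: R B1 -> L1 miss wb->B4  d=-]
9: R B7 -> L1 miss  d=-]
10: W B6 -> L0 miss wb->B0  d=D]
11: R B5 -> L2 miss  d=-]
12: R B1 -> L1 miss  d=-]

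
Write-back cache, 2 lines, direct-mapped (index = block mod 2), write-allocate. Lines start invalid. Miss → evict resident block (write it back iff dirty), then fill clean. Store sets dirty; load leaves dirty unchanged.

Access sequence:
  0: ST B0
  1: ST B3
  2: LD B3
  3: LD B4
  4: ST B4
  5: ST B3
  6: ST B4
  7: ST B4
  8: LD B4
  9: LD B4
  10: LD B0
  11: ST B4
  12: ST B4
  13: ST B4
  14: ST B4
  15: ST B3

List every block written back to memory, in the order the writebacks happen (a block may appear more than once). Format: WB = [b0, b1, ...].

WB = [0, 4]

0: W B0 → L0 miss [D]
1: W B3 → L1 miss [D]
2: R B3 → L1 hit [D]
3: R B4 → L0 miss wb→B0 [-]
4: W B4 → L0 hit [D]
5: W B3 → L1 hit [D]
6: W B4 → L0 hit [D]
7: W B4 → L0 hit [D]
8: R B4 → L0 hit [D]
9: R B4 → L0 hit [D]
10: R B0 → L0 miss wb→B4 [-]
11: W B4 → L0 miss [D]
12: W B4 → L0 hit [D]
13: W B4 → L0 hit [D]
14: W B4 → L0 hit [D]
15: W B3 → L1 hit [D]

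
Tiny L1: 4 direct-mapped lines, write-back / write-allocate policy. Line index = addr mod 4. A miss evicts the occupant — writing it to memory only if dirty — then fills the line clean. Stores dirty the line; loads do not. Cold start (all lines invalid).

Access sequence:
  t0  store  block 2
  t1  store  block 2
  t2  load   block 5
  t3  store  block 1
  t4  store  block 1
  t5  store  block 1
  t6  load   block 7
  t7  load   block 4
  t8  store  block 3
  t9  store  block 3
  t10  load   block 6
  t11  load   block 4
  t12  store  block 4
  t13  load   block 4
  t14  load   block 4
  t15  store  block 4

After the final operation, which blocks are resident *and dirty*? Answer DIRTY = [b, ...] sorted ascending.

  0 | W B2 → L2 miss [D]
  1 | W B2 → L2 hit [D]
  2 | R B5 → L1 miss [-]
  3 | W B1 → L1 miss [D]
  4 | W B1 → L1 hit [D]
  5 | W B1 → L1 hit [D]
  6 | R B7 → L3 miss [-]
  7 | R B4 → L0 miss [-]
  8 | W B3 → L3 miss [D]
  9 | W B3 → L3 hit [D]
  10 | R B6 → L2 miss wb→B2 [-]
  11 | R B4 → L0 hit [-]
  12 | W B4 → L0 hit [D]
  13 | R B4 → L0 hit [D]
  14 | R B4 → L0 hit [D]
  15 | W B4 → L0 hit [D]

DIRTY = [1, 3, 4]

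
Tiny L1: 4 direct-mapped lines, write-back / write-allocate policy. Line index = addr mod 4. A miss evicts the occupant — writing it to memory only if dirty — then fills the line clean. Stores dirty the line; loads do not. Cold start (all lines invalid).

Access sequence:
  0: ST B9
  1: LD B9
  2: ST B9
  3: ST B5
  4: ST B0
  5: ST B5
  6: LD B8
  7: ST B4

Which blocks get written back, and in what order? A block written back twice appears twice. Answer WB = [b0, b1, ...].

  0 | W B9 → L1 miss [D]
  1 | R B9 → L1 hit [D]
  2 | W B9 → L1 hit [D]
  3 | W B5 → L1 miss wb→B9 [D]
  4 | W B0 → L0 miss [D]
  5 | W B5 → L1 hit [D]
  6 | R B8 → L0 miss wb→B0 [-]
  7 | W B4 → L0 miss [D]

WB = [9, 0]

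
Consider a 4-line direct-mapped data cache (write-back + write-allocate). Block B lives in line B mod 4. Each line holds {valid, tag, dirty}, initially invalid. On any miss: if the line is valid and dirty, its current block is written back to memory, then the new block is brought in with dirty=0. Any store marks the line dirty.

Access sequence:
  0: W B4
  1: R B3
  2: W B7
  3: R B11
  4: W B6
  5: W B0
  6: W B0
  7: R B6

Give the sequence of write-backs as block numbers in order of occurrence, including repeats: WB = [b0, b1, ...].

WB = [7, 4]

0: W B4 -> L0 miss  d=D]
1: R B3 -> L3 miss  d=-]
2: W B7 -> L3 miss  d=D]
3: R B11 -> L3 miss wb->B7  d=-]
4: W B6 -> L2 miss  d=D]
5: W B0 -> L0 miss wb->B4  d=D]
6: W B0 -> L0 hit  d=D]
7: R B6 -> L2 hit  d=D]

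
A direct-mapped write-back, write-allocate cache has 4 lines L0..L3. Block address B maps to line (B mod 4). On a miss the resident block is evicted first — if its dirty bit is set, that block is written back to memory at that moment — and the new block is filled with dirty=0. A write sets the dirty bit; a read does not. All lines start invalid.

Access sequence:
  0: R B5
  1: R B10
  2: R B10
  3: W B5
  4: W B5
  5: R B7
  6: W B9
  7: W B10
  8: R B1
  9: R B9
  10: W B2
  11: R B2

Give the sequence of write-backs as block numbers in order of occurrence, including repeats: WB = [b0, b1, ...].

WB = [5, 9, 10]

0: R B5 -> L1 miss  d=-]
1: R B10 -> L2 miss  d=-]
2: R B10 -> L2 hit  d=-]
3: W B5 -> L1 hit  d=D]
4: W B5 -> L1 hit  d=D]
5: R B7 -> L3 miss  d=-]
6: W B9 -> L1 miss wb->B5  d=D]
7: W B10 -> L2 hit  d=D]
8: R B1 -> L1 miss wb->B9  d=-]
9: R B9 -> L1 miss  d=-]
10: W B2 -> L2 miss wb->B10  d=D]
11: R B2 -> L2 hit  d=D]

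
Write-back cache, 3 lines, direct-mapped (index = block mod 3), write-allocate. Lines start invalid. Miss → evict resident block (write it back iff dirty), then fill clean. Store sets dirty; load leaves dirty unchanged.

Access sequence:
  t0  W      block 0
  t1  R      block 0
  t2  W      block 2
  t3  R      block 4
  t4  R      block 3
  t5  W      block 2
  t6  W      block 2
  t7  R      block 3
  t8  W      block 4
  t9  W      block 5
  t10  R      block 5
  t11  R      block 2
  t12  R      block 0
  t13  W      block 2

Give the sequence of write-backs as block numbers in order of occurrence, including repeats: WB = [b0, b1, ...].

0: W B0 -> L0 miss  d=D]
1: R B0 -> L0 hit  d=D]
2: W B2 -> L2 miss  d=D]
3: R B4 -> L1 miss  d=-]
4: R B3 -> L0 miss wb->B0  d=-]
5: W B2 -> L2 hit  d=D]
6: W B2 -> L2 hit  d=D]
7: R B3 -> L0 hit  d=-]
8: W B4 -> L1 hit  d=D]
9: W B5 -> L2 miss wb->B2  d=D]
10: R B5 -> L2 hit  d=D]
11: R B2 -> L2 miss wb->B5  d=-]
12: R B0 -> L0 miss  d=-]
13: W B2 -> L2 hit  d=D]

WB = [0, 2, 5]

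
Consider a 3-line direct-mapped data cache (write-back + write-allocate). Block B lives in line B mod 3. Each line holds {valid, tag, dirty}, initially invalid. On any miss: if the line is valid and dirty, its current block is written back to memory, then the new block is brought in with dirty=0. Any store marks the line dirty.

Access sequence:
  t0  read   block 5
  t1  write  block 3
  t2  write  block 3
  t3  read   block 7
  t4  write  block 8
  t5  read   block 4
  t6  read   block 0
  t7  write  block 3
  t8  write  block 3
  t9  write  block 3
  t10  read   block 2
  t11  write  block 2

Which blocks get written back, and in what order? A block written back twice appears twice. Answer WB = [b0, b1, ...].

WB = [3, 8]

0: R B5 → L2 miss [-]
1: W B3 → L0 miss [D]
2: W B3 → L0 hit [D]
3: R B7 → L1 miss [-]
4: W B8 → L2 miss [D]
5: R B4 → L1 miss [-]
6: R B0 → L0 miss wb→B3 [-]
7: W B3 → L0 miss [D]
8: W B3 → L0 hit [D]
9: W B3 → L0 hit [D]
10: R B2 → L2 miss wb→B8 [-]
11: W B2 → L2 hit [D]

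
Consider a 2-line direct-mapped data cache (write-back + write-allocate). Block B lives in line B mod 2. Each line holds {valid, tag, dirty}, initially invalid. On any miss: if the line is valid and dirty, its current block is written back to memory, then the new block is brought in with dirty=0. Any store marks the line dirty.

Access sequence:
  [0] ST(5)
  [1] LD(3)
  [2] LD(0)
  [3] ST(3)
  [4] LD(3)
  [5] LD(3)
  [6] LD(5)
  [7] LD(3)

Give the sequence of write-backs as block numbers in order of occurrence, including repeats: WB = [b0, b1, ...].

0: W B5 -> L1 miss  d=D]
1: R B3 -> L1 miss wb->B5  d=-]
2: R B0 -> L0 miss  d=-]
3: W B3 -> L1 hit  d=D]
4: R B3 -> L1 hit  d=D]
5: R B3 -> L1 hit  d=D]
6: R B5 -> L1 miss wb->B3  d=-]
7: R B3 -> L1 miss  d=-]

WB = [5, 3]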